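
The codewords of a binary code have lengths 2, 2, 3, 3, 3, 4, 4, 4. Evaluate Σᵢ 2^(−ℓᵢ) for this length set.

1.0625

With common denominator 2^4 = 16: Σ 2^(−ℓᵢ) = 4/16 + 4/16 + 2/16 + 2/16 + 2/16 + 1/16 + 1/16 + 1/16 = 17/16 = 1.0625.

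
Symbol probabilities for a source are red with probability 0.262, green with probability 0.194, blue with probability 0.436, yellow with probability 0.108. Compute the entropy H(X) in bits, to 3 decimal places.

1.834 bits

H = −Σ pᵢ log₂ pᵢ.
−0.262·log₂(0.262) = 0.5063
−0.194·log₂(0.194) = 0.4590
−0.436·log₂(0.436) = 0.5222
−0.108·log₂(0.108) = 0.3468
Sum ≈ 1.8342 → 1.834 bits.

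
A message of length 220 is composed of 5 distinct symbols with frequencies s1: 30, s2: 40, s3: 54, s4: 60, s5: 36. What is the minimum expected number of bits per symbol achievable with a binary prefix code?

Probabilities are the counts divided by 220.
Repeatedly combine the two least-probable nodes; the expected code length is the sum of the merged weights.
merge 3/22 + 9/55 → 3/10
merge 2/11 + 27/110 → 47/110
merge 3/11 + 3/10 → 63/110
merge 47/110 + 63/110 → 1
L = 3/10 + 47/110 + 63/110 + 1 = 23/10 = 2.3 bits/symbol.

2.3 bits/symbol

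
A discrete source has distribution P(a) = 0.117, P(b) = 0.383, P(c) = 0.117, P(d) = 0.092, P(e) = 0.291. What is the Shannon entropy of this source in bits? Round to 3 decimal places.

2.090 bits

H = −Σ pᵢ log₂ pᵢ.
−0.117·log₂(0.117) = 0.3622
−0.383·log₂(0.383) = 0.5303
−0.117·log₂(0.117) = 0.3622
−0.092·log₂(0.092) = 0.3167
−0.291·log₂(0.291) = 0.5182
Sum ≈ 2.0896 → 2.090 bits.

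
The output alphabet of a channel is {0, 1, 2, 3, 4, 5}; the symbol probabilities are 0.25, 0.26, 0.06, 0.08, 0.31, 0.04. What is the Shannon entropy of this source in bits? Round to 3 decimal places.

2.250 bits

H = −Σ pᵢ log₂ pᵢ.
−0.25·log₂(0.25) = 0.5000
−0.26·log₂(0.26) = 0.5053
−0.06·log₂(0.06) = 0.2435
−0.08·log₂(0.08) = 0.2915
−0.31·log₂(0.31) = 0.5238
−0.04·log₂(0.04) = 0.1858
Sum ≈ 2.2499 → 2.250 bits.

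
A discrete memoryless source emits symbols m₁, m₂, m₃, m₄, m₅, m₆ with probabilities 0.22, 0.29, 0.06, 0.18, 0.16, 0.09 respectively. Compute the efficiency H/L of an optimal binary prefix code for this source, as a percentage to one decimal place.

98.5%

Entropy H = −Σ p log₂ p ≈ 2.4230 bits.
Huffman merges: 3/50+9/100→3/20; 3/20+4/25→31/100; 9/50+11/50→2/5; 29/100+31/100→3/5; 2/5+3/5→1. L = 123/50 ≈ 2.4600.
Efficiency = H/L = 2.4230/2.4600 = 98.5%.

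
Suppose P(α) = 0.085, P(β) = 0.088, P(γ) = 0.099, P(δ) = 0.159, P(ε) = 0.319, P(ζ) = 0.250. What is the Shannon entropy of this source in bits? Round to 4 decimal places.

H = −Σ pᵢ log₂ pᵢ.
−0.085·log₂(0.085) = 0.3023
−0.088·log₂(0.088) = 0.3086
−0.099·log₂(0.099) = 0.3303
−0.159·log₂(0.159) = 0.4218
−0.319·log₂(0.319) = 0.5258
−0.250·log₂(0.250) = 0.5000
Sum ≈ 2.3888 → 2.3888 bits.

2.3888 bits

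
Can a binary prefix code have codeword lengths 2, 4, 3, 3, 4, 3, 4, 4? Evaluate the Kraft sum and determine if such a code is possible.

0.875; yes

With common denominator 2^4 = 16: Σ 2^(−ℓᵢ) = 4/16 + 1/16 + 2/16 + 2/16 + 1/16 + 2/16 + 1/16 + 1/16 = 14/16 = 0.875.
Kraft's inequality requires Σ ≤ 1; here Σ = 0.875 ≤ 1, so such a prefix code exists.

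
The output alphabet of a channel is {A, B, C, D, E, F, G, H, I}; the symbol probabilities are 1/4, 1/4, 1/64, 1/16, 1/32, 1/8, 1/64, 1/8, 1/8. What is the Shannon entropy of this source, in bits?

Each probability is a power of 1/2, so log₂(1/p) is an integer.
H = Σ p·log₂(1/p) = 1/4·2 + 1/4·2 + 1/64·6 + 1/16·4 + 1/32·5 + 1/8·3 + 1/64·6 + 1/8·3 + 1/8·3 = 2.71875 bits.

2.71875 bits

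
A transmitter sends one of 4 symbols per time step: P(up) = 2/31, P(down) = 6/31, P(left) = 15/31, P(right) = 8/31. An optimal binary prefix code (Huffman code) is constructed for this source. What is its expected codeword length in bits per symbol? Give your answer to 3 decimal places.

Repeatedly combine the two least-probable nodes; the expected code length is the sum of the merged weights.
merge 2/31 + 6/31 → 8/31
merge 8/31 + 8/31 → 16/31
merge 15/31 + 16/31 → 1
L = 8/31 + 16/31 + 1 = 55/31 ≈ 1.774 bits/symbol.

1.774 bits/symbol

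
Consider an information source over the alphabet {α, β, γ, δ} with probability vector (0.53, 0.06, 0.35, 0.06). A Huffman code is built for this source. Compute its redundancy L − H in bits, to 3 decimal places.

Entropy H = −Σ p log₂ p ≈ 1.5026 bits.
Huffman merges: 3/50+3/50→3/25; 3/25+7/20→47/100; 47/100+53/100→1. L = 159/100 ≈ 1.5900.
L − H = 1.5900 − 1.5026 = 0.087 bits.

0.087 bits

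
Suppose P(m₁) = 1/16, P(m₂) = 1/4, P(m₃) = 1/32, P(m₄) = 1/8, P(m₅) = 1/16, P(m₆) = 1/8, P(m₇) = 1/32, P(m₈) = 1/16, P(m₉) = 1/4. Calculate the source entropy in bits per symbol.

2.8125 bits

Each probability is a power of 1/2, so log₂(1/p) is an integer.
H = Σ p·log₂(1/p) = 1/16·4 + 1/4·2 + 1/32·5 + 1/8·3 + 1/16·4 + 1/8·3 + 1/32·5 + 1/16·4 + 1/4·2 = 2.8125 bits.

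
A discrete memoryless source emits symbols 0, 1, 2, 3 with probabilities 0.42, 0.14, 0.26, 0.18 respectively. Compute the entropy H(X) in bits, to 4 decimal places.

H = −Σ pᵢ log₂ pᵢ.
−0.42·log₂(0.42) = 0.5256
−0.14·log₂(0.14) = 0.3971
−0.26·log₂(0.26) = 0.5053
−0.18·log₂(0.18) = 0.4453
Sum ≈ 1.8734 → 1.8734 bits.

1.8734 bits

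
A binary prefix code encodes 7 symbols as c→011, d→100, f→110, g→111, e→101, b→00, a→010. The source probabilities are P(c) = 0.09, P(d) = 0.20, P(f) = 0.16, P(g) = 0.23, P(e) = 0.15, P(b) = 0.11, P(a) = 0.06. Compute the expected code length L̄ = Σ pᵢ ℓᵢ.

L̄ = Σ pᵢ·ℓᵢ = 0.09·3 + 0.20·3 + 0.16·3 + 0.23·3 + 0.15·3 + 0.11·2 + 0.06·3 = 2.89 bits/symbol.

2.89 bits/symbol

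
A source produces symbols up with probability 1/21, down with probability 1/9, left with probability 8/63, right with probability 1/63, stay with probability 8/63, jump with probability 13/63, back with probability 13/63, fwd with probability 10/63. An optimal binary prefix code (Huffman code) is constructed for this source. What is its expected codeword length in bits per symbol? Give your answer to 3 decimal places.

2.825 bits/symbol

Repeatedly combine the two least-probable nodes; the expected code length is the sum of the merged weights.
merge 1/63 + 1/21 → 4/63
merge 4/63 + 1/9 → 11/63
merge 8/63 + 8/63 → 16/63
merge 10/63 + 11/63 → 1/3
merge 13/63 + 13/63 → 26/63
merge 16/63 + 1/3 → 37/63
merge 26/63 + 37/63 → 1
L = 4/63 + 11/63 + 16/63 + 1/3 + 26/63 + 37/63 + 1 = 178/63 ≈ 2.825 bits/symbol.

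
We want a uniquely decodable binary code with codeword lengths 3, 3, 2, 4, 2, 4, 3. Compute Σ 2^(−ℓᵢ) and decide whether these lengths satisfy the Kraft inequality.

With common denominator 2^4 = 16: Σ 2^(−ℓᵢ) = 2/16 + 2/16 + 4/16 + 1/16 + 4/16 + 1/16 + 2/16 = 16/16 = 1.
Kraft's inequality requires Σ ≤ 1; here Σ = 1 ≤ 1, so such a prefix code exists.

1; yes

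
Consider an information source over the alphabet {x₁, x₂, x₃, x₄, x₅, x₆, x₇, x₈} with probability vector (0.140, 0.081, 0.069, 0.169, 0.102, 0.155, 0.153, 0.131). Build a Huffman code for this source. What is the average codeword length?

Repeatedly combine the two least-probable nodes; the expected code length is the sum of the merged weights.
merge 69/1000 + 81/1000 → 3/20
merge 51/500 + 131/1000 → 233/1000
merge 7/50 + 3/20 → 29/100
merge 153/1000 + 31/200 → 77/250
merge 169/1000 + 233/1000 → 201/500
merge 29/100 + 77/250 → 299/500
merge 201/500 + 299/500 → 1
L = 3/20 + 233/1000 + 29/100 + 77/250 + 201/500 + 299/500 + 1 = 2981/1000 = 2.981 bits/symbol.

2.981 bits/symbol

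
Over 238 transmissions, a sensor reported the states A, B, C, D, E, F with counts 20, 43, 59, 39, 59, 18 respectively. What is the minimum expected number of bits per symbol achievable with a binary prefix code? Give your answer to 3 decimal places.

2.483 bits/symbol

Probabilities are the counts divided by 238.
Repeatedly combine the two least-probable nodes; the expected code length is the sum of the merged weights.
merge 9/119 + 10/119 → 19/119
merge 19/119 + 39/238 → 11/34
merge 43/238 + 59/238 → 3/7
merge 59/238 + 11/34 → 4/7
merge 3/7 + 4/7 → 1
L = 19/119 + 11/34 + 3/7 + 4/7 + 1 = 591/238 ≈ 2.483 bits/symbol.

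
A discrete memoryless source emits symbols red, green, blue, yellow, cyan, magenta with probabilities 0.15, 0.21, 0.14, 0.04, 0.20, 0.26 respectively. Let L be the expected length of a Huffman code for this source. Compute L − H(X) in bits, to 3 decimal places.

Entropy H = −Σ p log₂ p ≈ 2.4359 bits.
Huffman merges: 1/25+7/50→9/50; 3/20+9/50→33/100; 1/5+21/100→41/100; 13/50+33/100→59/100; 41/100+59/100→1. L = 251/100 ≈ 2.5100.
L − H = 2.5100 − 2.4359 = 0.074 bits.

0.074 bits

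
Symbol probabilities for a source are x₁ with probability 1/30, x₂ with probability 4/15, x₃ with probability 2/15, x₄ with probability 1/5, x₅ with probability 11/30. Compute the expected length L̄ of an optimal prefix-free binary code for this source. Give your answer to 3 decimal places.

Repeatedly combine the two least-probable nodes; the expected code length is the sum of the merged weights.
merge 1/30 + 2/15 → 1/6
merge 1/6 + 1/5 → 11/30
merge 4/15 + 11/30 → 19/30
merge 11/30 + 19/30 → 1
L = 1/6 + 11/30 + 19/30 + 1 = 13/6 ≈ 2.167 bits/symbol.

2.167 bits/symbol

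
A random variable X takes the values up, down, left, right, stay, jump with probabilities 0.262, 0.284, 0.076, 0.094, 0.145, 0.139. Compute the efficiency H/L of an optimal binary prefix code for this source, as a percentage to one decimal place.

98.8%

Entropy H = −Σ p log₂ p ≈ 2.4249 bits.
Huffman merges: 19/250+47/500→17/100; 139/1000+29/200→71/250; 17/100+131/500→54/125; 71/250+71/250→71/125; 54/125+71/125→1. L = 1227/500 ≈ 2.4540.
Efficiency = H/L = 2.4249/2.4540 = 98.8%.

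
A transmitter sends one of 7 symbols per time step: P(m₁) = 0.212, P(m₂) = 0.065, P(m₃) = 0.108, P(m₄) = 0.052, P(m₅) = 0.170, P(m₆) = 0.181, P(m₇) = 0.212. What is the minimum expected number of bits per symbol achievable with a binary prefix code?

2.693 bits/symbol

Repeatedly combine the two least-probable nodes; the expected code length is the sum of the merged weights.
merge 13/250 + 13/200 → 117/1000
merge 27/250 + 117/1000 → 9/40
merge 17/100 + 181/1000 → 351/1000
merge 53/250 + 53/250 → 53/125
merge 9/40 + 351/1000 → 72/125
merge 53/125 + 72/125 → 1
L = 117/1000 + 9/40 + 351/1000 + 53/125 + 72/125 + 1 = 2693/1000 = 2.693 bits/symbol.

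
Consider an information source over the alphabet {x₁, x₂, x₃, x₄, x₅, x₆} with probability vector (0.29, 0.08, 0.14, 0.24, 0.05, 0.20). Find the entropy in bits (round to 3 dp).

2.381 bits

H = −Σ pᵢ log₂ pᵢ.
−0.29·log₂(0.29) = 0.5179
−0.08·log₂(0.08) = 0.2915
−0.14·log₂(0.14) = 0.3971
−0.24·log₂(0.24) = 0.4941
−0.05·log₂(0.05) = 0.2161
−0.20·log₂(0.20) = 0.4644
Sum ≈ 2.3811 → 2.381 bits.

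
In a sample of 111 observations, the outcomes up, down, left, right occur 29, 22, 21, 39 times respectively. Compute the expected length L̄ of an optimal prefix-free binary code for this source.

2 bits/symbol

Probabilities are the counts divided by 111.
Repeatedly combine the two least-probable nodes; the expected code length is the sum of the merged weights.
merge 7/37 + 22/111 → 43/111
merge 29/111 + 13/37 → 68/111
merge 43/111 + 68/111 → 1
L = 43/111 + 68/111 + 1 = 2 bits/symbol.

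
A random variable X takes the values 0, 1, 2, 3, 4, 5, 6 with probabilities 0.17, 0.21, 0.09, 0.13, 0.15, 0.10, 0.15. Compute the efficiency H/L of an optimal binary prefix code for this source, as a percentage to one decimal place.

Entropy H = −Σ p log₂ p ≈ 2.7560 bits.
Huffman merges: 9/100+1/10→19/100; 13/100+3/20→7/25; 3/20+17/100→8/25; 19/100+21/100→2/5; 7/25+8/25→3/5; 2/5+3/5→1. L = 279/100 ≈ 2.7900.
Efficiency = H/L = 2.7560/2.7900 = 98.8%.

98.8%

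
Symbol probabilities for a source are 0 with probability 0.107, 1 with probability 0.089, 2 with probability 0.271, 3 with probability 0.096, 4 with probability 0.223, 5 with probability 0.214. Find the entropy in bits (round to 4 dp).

2.4494 bits

H = −Σ pᵢ log₂ pᵢ.
−0.107·log₂(0.107) = 0.3450
−0.089·log₂(0.089) = 0.3106
−0.271·log₂(0.271) = 0.5105
−0.096·log₂(0.096) = 0.3246
−0.223·log₂(0.223) = 0.4828
−0.214·log₂(0.214) = 0.4760
Sum ≈ 2.4494 → 2.4494 bits.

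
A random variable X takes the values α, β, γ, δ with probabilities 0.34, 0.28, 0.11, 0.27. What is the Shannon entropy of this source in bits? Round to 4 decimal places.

1.9037 bits

H = −Σ pᵢ log₂ pᵢ.
−0.34·log₂(0.34) = 0.5292
−0.28·log₂(0.28) = 0.5142
−0.11·log₂(0.11) = 0.3503
−0.27·log₂(0.27) = 0.5100
Sum ≈ 1.9037 → 1.9037 bits.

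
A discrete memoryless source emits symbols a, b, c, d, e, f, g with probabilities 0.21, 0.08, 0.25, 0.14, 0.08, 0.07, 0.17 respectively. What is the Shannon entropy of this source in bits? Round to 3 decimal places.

2.656 bits

H = −Σ pᵢ log₂ pᵢ.
−0.21·log₂(0.21) = 0.4728
−0.08·log₂(0.08) = 0.2915
−0.25·log₂(0.25) = 0.5000
−0.14·log₂(0.14) = 0.3971
−0.08·log₂(0.08) = 0.2915
−0.07·log₂(0.07) = 0.2686
−0.17·log₂(0.17) = 0.4346
Sum ≈ 2.6561 → 2.656 bits.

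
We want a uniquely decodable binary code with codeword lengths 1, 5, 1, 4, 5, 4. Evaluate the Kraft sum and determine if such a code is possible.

With common denominator 2^5 = 32: Σ 2^(−ℓᵢ) = 16/32 + 1/32 + 16/32 + 2/32 + 1/32 + 2/32 = 38/32 = 1.1875.
Kraft's inequality requires Σ ≤ 1; here Σ = 1.1875 > 1, so no such prefix code exists.

1.1875; no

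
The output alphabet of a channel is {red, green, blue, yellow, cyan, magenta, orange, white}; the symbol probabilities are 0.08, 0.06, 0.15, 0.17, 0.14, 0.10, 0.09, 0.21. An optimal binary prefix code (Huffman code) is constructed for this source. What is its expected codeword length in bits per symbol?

2.93 bits/symbol

Repeatedly combine the two least-probable nodes; the expected code length is the sum of the merged weights.
merge 3/50 + 2/25 → 7/50
merge 9/100 + 1/10 → 19/100
merge 7/50 + 7/50 → 7/25
merge 3/20 + 17/100 → 8/25
merge 19/100 + 21/100 → 2/5
merge 7/25 + 8/25 → 3/5
merge 2/5 + 3/5 → 1
L = 7/50 + 19/100 + 7/25 + 8/25 + 2/5 + 3/5 + 1 = 293/100 = 2.93 bits/symbol.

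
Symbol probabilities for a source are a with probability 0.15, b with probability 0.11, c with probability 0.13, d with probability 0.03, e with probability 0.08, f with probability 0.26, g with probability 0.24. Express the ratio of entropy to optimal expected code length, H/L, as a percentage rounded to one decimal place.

99.1%

Entropy H = −Σ p log₂ p ≈ 2.5862 bits.
Huffman merges: 3/100+2/25→11/100; 11/100+11/100→11/50; 13/100+3/20→7/25; 11/50+6/25→23/50; 13/50+7/25→27/50; 23/50+27/50→1. L = 261/100 ≈ 2.6100.
Efficiency = H/L = 2.5862/2.6100 = 99.1%.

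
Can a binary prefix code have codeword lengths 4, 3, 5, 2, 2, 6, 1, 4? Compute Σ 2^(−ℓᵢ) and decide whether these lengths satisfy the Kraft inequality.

1.296875; no

With common denominator 2^6 = 64: Σ 2^(−ℓᵢ) = 4/64 + 8/64 + 2/64 + 16/64 + 16/64 + 1/64 + 32/64 + 4/64 = 83/64 = 1.296875.
Kraft's inequality requires Σ ≤ 1; here Σ = 1.296875 > 1, so no such prefix code exists.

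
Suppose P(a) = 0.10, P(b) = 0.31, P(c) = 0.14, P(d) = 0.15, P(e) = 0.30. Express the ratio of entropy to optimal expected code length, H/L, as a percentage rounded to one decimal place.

97.5%

Entropy H = −Σ p log₂ p ≈ 2.1847 bits.
Huffman merges: 1/10+7/50→6/25; 3/20+6/25→39/100; 3/10+31/100→61/100; 39/100+61/100→1. L = 56/25 ≈ 2.2400.
Efficiency = H/L = 2.1847/2.2400 = 97.5%.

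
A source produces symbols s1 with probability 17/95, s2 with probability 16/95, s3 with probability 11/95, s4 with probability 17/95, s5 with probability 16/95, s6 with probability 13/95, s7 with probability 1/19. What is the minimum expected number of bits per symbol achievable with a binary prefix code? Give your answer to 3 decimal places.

Repeatedly combine the two least-probable nodes; the expected code length is the sum of the merged weights.
merge 1/19 + 11/95 → 16/95
merge 13/95 + 16/95 → 29/95
merge 16/95 + 16/95 → 32/95
merge 17/95 + 17/95 → 34/95
merge 29/95 + 32/95 → 61/95
merge 34/95 + 61/95 → 1
L = 16/95 + 29/95 + 32/95 + 34/95 + 61/95 + 1 = 267/95 ≈ 2.811 bits/symbol.

2.811 bits/symbol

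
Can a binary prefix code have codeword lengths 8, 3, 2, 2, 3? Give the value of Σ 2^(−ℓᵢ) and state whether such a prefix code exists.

With common denominator 2^8 = 256: Σ 2^(−ℓᵢ) = 1/256 + 32/256 + 64/256 + 64/256 + 32/256 = 193/256 = 0.75390625.
Kraft's inequality requires Σ ≤ 1; here Σ = 0.75390625 ≤ 1, so such a prefix code exists.

0.75390625; yes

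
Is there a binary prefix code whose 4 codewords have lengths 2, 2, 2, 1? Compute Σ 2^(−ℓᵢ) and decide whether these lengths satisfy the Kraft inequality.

1.25; no

With common denominator 2^2 = 4: Σ 2^(−ℓᵢ) = 1/4 + 1/4 + 1/4 + 2/4 = 5/4 = 1.25.
Kraft's inequality requires Σ ≤ 1; here Σ = 1.25 > 1, so no such prefix code exists.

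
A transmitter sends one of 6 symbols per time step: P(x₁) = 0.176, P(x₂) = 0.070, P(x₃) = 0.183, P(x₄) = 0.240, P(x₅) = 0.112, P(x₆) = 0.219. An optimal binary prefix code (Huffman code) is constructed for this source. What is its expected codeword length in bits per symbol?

2.54 bits/symbol

Repeatedly combine the two least-probable nodes; the expected code length is the sum of the merged weights.
merge 7/100 + 14/125 → 91/500
merge 22/125 + 91/500 → 179/500
merge 183/1000 + 219/1000 → 201/500
merge 6/25 + 179/500 → 299/500
merge 201/500 + 299/500 → 1
L = 91/500 + 179/500 + 201/500 + 299/500 + 1 = 127/50 = 2.54 bits/symbol.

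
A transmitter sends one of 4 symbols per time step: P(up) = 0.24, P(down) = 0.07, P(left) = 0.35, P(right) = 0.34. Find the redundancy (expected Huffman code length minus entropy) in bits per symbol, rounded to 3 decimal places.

0.138 bits

Entropy H = −Σ p log₂ p ≈ 1.8220 bits.
Huffman merges: 7/100+6/25→31/100; 31/100+17/50→13/20; 7/20+13/20→1. L = 49/25 ≈ 1.9600.
L − H = 1.9600 − 1.8220 = 0.138 bits.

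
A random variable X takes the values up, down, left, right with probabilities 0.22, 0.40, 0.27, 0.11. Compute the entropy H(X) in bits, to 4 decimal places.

H = −Σ pᵢ log₂ pᵢ.
−0.22·log₂(0.22) = 0.4806
−0.40·log₂(0.40) = 0.5288
−0.27·log₂(0.27) = 0.5100
−0.11·log₂(0.11) = 0.3503
Sum ≈ 1.8697 → 1.8697 bits.

1.8697 bits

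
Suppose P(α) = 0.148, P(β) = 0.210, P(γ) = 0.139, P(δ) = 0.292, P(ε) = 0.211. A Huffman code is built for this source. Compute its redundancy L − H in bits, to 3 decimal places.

Entropy H = −Σ p log₂ p ≈ 2.2687 bits.
Huffman merges: 139/1000+37/250→287/1000; 21/100+211/1000→421/1000; 287/1000+73/250→579/1000; 421/1000+579/1000→1. L = 2287/1000 ≈ 2.2870.
L − H = 2.2870 − 2.2687 = 0.018 bits.

0.018 bits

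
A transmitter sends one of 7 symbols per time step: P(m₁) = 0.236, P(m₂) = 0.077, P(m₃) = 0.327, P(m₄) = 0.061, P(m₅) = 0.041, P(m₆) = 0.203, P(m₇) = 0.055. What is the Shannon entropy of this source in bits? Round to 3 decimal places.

2.436 bits

H = −Σ pᵢ log₂ pᵢ.
−0.236·log₂(0.236) = 0.4916
−0.077·log₂(0.077) = 0.2848
−0.327·log₂(0.327) = 0.5273
−0.061·log₂(0.061) = 0.2461
−0.041·log₂(0.041) = 0.1889
−0.203·log₂(0.203) = 0.4670
−0.055·log₂(0.055) = 0.2301
Sum ≈ 2.4360 → 2.436 bits.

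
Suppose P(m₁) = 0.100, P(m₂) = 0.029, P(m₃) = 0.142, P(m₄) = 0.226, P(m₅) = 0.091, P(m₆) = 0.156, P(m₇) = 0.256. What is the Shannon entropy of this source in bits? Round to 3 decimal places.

H = −Σ pᵢ log₂ pᵢ.
−0.100·log₂(0.100) = 0.3322
−0.029·log₂(0.029) = 0.1481
−0.142·log₂(0.142) = 0.3999
−0.226·log₂(0.226) = 0.4849
−0.091·log₂(0.091) = 0.3147
−0.156·log₂(0.156) = 0.4181
−0.256·log₂(0.256) = 0.5032
Sum ≈ 2.6012 → 2.601 bits.

2.601 bits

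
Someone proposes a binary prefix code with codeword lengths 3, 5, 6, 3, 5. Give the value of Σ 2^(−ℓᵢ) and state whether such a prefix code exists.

0.328125; yes

With common denominator 2^6 = 64: Σ 2^(−ℓᵢ) = 8/64 + 2/64 + 1/64 + 8/64 + 2/64 = 21/64 = 0.328125.
Kraft's inequality requires Σ ≤ 1; here Σ = 0.328125 ≤ 1, so such a prefix code exists.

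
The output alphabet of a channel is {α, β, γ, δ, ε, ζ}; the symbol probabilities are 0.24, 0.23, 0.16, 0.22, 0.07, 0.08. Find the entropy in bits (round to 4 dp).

2.4455 bits

H = −Σ pᵢ log₂ pᵢ.
−0.24·log₂(0.24) = 0.4941
−0.23·log₂(0.23) = 0.4877
−0.16·log₂(0.16) = 0.4230
−0.22·log₂(0.22) = 0.4806
−0.07·log₂(0.07) = 0.2686
−0.08·log₂(0.08) = 0.2915
Sum ≈ 2.4455 → 2.4455 bits.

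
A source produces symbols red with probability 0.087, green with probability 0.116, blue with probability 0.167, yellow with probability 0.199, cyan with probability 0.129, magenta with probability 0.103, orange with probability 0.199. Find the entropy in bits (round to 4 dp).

H = −Σ pᵢ log₂ pᵢ.
−0.087·log₂(0.087) = 0.3065
−0.116·log₂(0.116) = 0.3605
−0.167·log₂(0.167) = 0.4312
−0.199·log₂(0.199) = 0.4635
−0.129·log₂(0.129) = 0.3811
−0.103·log₂(0.103) = 0.3378
−0.199·log₂(0.199) = 0.4635
Sum ≈ 2.7441 → 2.7441 bits.

2.7441 bits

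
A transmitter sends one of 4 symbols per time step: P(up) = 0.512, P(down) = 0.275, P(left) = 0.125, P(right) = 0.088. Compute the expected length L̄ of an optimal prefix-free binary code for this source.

1.701 bits/symbol

Repeatedly combine the two least-probable nodes; the expected code length is the sum of the merged weights.
merge 11/125 + 1/8 → 213/1000
merge 213/1000 + 11/40 → 61/125
merge 61/125 + 64/125 → 1
L = 213/1000 + 61/125 + 1 = 1701/1000 = 1.701 bits/symbol.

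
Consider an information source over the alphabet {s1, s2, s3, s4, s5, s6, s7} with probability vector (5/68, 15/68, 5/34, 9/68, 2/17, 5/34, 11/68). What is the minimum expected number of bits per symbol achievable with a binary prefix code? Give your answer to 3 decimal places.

2.779 bits/symbol

Repeatedly combine the two least-probable nodes; the expected code length is the sum of the merged weights.
merge 5/68 + 2/17 → 13/68
merge 9/68 + 5/34 → 19/68
merge 5/34 + 11/68 → 21/68
merge 13/68 + 15/68 → 7/17
merge 19/68 + 21/68 → 10/17
merge 7/17 + 10/17 → 1
L = 13/68 + 19/68 + 21/68 + 7/17 + 10/17 + 1 = 189/68 ≈ 2.779 bits/symbol.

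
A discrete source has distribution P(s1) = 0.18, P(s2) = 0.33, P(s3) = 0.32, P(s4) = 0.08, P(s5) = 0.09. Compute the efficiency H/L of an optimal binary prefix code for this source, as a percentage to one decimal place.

96.9%

Entropy H = −Σ p log₂ p ≈ 2.1033 bits.
Huffman merges: 2/25+9/100→17/100; 17/100+9/50→7/20; 8/25+33/100→13/20; 7/20+13/20→1. L = 217/100 ≈ 2.1700.
Efficiency = H/L = 2.1033/2.1700 = 96.9%.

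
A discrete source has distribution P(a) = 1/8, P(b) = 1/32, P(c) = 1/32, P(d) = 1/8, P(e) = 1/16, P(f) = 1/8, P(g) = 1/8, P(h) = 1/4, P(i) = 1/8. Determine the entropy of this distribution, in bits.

2.9375 bits

Each probability is a power of 1/2, so log₂(1/p) is an integer.
H = Σ p·log₂(1/p) = 1/8·3 + 1/32·5 + 1/32·5 + 1/8·3 + 1/16·4 + 1/8·3 + 1/8·3 + 1/4·2 + 1/8·3 = 2.9375 bits.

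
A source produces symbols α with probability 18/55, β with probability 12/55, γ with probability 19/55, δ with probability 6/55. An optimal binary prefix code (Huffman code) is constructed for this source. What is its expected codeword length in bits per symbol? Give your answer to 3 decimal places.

Repeatedly combine the two least-probable nodes; the expected code length is the sum of the merged weights.
merge 6/55 + 12/55 → 18/55
merge 18/55 + 18/55 → 36/55
merge 19/55 + 36/55 → 1
L = 18/55 + 36/55 + 1 = 109/55 ≈ 1.982 bits/symbol.

1.982 bits/symbol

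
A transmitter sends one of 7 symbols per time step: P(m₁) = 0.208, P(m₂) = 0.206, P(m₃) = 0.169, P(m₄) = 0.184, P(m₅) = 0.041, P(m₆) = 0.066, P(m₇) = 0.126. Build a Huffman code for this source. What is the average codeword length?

2.693 bits/symbol

Repeatedly combine the two least-probable nodes; the expected code length is the sum of the merged weights.
merge 41/1000 + 33/500 → 107/1000
merge 107/1000 + 63/500 → 233/1000
merge 169/1000 + 23/125 → 353/1000
merge 103/500 + 26/125 → 207/500
merge 233/1000 + 353/1000 → 293/500
merge 207/500 + 293/500 → 1
L = 107/1000 + 233/1000 + 353/1000 + 207/500 + 293/500 + 1 = 2693/1000 = 2.693 bits/symbol.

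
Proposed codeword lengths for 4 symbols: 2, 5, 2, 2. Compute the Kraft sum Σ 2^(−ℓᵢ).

With common denominator 2^5 = 32: Σ 2^(−ℓᵢ) = 8/32 + 1/32 + 8/32 + 8/32 = 25/32 = 0.78125.

0.78125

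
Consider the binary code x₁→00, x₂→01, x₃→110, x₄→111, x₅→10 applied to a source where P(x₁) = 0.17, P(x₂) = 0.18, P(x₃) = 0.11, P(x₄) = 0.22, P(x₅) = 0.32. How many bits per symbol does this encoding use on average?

2.33 bits/symbol

L̄ = Σ pᵢ·ℓᵢ = 0.17·2 + 0.18·2 + 0.11·3 + 0.22·3 + 0.32·2 = 2.33 bits/symbol.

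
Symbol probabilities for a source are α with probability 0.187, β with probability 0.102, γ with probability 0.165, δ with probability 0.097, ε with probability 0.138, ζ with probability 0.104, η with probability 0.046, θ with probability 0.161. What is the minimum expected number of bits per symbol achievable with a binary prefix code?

Repeatedly combine the two least-probable nodes; the expected code length is the sum of the merged weights.
merge 23/500 + 97/1000 → 143/1000
merge 51/500 + 13/125 → 103/500
merge 69/500 + 143/1000 → 281/1000
merge 161/1000 + 33/200 → 163/500
merge 187/1000 + 103/500 → 393/1000
merge 281/1000 + 163/500 → 607/1000
merge 393/1000 + 607/1000 → 1
L = 143/1000 + 103/500 + 281/1000 + 163/500 + 393/1000 + 607/1000 + 1 = 739/250 = 2.956 bits/symbol.

2.956 bits/symbol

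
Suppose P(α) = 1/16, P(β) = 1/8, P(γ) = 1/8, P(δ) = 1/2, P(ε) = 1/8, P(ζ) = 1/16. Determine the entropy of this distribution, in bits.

Each probability is a power of 1/2, so log₂(1/p) is an integer.
H = Σ p·log₂(1/p) = 1/16·4 + 1/8·3 + 1/8·3 + 1/2·1 + 1/8·3 + 1/16·4 = 2.125 bits.

2.125 bits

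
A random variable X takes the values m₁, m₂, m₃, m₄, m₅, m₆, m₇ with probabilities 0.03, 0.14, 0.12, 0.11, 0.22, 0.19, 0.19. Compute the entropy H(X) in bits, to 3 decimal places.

H = −Σ pᵢ log₂ pᵢ.
−0.03·log₂(0.03) = 0.1518
−0.14·log₂(0.14) = 0.3971
−0.12·log₂(0.12) = 0.3671
−0.11·log₂(0.11) = 0.3503
−0.22·log₂(0.22) = 0.4806
−0.19·log₂(0.19) = 0.4552
−0.19·log₂(0.19) = 0.4552
Sum ≈ 2.6573 → 2.657 bits.

2.657 bits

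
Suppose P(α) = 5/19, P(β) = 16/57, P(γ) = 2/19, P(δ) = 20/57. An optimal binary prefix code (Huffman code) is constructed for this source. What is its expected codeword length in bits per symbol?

Repeatedly combine the two least-probable nodes; the expected code length is the sum of the merged weights.
merge 2/19 + 5/19 → 7/19
merge 16/57 + 20/57 → 12/19
merge 7/19 + 12/19 → 1
L = 7/19 + 12/19 + 1 = 2 bits/symbol.

2 bits/symbol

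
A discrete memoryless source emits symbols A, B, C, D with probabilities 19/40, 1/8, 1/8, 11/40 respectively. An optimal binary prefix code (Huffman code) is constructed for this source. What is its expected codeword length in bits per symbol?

Repeatedly combine the two least-probable nodes; the expected code length is the sum of the merged weights.
merge 1/8 + 1/8 → 1/4
merge 1/4 + 11/40 → 21/40
merge 19/40 + 21/40 → 1
L = 1/4 + 21/40 + 1 = 71/40 = 1.775 bits/symbol.

1.775 bits/symbol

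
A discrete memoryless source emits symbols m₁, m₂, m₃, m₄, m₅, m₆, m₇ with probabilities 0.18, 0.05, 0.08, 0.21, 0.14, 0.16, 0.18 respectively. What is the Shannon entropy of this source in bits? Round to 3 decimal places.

2.691 bits

H = −Σ pᵢ log₂ pᵢ.
−0.18·log₂(0.18) = 0.4453
−0.05·log₂(0.05) = 0.2161
−0.08·log₂(0.08) = 0.2915
−0.21·log₂(0.21) = 0.4728
−0.14·log₂(0.14) = 0.3971
−0.16·log₂(0.16) = 0.4230
−0.18·log₂(0.18) = 0.4453
Sum ≈ 2.6912 → 2.691 bits.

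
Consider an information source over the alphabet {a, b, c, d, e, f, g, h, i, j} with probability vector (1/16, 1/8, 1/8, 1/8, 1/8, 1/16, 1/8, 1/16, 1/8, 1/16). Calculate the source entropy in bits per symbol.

3.25 bits

Each probability is a power of 1/2, so log₂(1/p) is an integer.
H = Σ p·log₂(1/p) = 1/16·4 + 1/8·3 + 1/8·3 + 1/8·3 + 1/8·3 + 1/16·4 + 1/8·3 + 1/16·4 + 1/8·3 + 1/16·4 = 3.25 bits.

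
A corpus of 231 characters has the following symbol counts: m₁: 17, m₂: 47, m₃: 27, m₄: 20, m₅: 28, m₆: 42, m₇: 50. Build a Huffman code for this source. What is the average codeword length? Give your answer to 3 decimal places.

Probabilities are the counts divided by 231.
Repeatedly combine the two least-probable nodes; the expected code length is the sum of the merged weights.
merge 17/231 + 20/231 → 37/231
merge 9/77 + 4/33 → 5/21
merge 37/231 + 2/11 → 79/231
merge 47/231 + 50/231 → 97/231
merge 5/21 + 79/231 → 134/231
merge 97/231 + 134/231 → 1
L = 37/231 + 5/21 + 79/231 + 97/231 + 134/231 + 1 = 211/77 ≈ 2.740 bits/symbol.

2.740 bits/symbol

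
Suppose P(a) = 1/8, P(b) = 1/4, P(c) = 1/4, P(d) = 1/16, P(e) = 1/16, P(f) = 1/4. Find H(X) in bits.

2.375 bits

Each probability is a power of 1/2, so log₂(1/p) is an integer.
H = Σ p·log₂(1/p) = 1/8·3 + 1/4·2 + 1/4·2 + 1/16·4 + 1/16·4 + 1/4·2 = 2.375 bits.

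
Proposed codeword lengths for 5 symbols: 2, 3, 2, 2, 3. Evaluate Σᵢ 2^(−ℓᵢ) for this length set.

With common denominator 2^3 = 8: Σ 2^(−ℓᵢ) = 2/8 + 1/8 + 2/8 + 2/8 + 1/8 = 8/8 = 1.

1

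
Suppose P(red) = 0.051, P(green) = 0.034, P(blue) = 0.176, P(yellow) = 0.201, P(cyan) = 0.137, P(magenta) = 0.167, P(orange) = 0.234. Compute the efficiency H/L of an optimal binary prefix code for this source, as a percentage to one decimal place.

Entropy H = −Σ p log₂ p ≈ 2.6056 bits.
Huffman merges: 17/500+51/1000→17/200; 17/200+137/1000→111/500; 167/1000+22/125→343/1000; 201/1000+111/500→423/1000; 117/500+343/1000→577/1000; 423/1000+577/1000→1. L = 53/20 ≈ 2.6500.
Efficiency = H/L = 2.6056/2.6500 = 98.3%.

98.3%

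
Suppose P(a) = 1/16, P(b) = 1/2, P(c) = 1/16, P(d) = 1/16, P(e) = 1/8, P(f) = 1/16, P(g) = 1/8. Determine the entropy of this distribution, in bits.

Each probability is a power of 1/2, so log₂(1/p) is an integer.
H = Σ p·log₂(1/p) = 1/16·4 + 1/2·1 + 1/16·4 + 1/16·4 + 1/8·3 + 1/16·4 + 1/8·3 = 2.25 bits.

2.25 bits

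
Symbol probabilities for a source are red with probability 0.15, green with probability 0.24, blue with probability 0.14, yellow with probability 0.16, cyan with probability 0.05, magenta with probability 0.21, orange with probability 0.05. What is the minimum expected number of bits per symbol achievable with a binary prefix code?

2.65 bits/symbol

Repeatedly combine the two least-probable nodes; the expected code length is the sum of the merged weights.
merge 1/20 + 1/20 → 1/10
merge 1/10 + 7/50 → 6/25
merge 3/20 + 4/25 → 31/100
merge 21/100 + 6/25 → 9/20
merge 6/25 + 31/100 → 11/20
merge 9/20 + 11/20 → 1
L = 1/10 + 6/25 + 31/100 + 9/20 + 11/20 + 1 = 53/20 = 2.65 bits/symbol.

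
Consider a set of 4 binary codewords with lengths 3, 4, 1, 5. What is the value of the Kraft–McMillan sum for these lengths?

0.71875

With common denominator 2^5 = 32: Σ 2^(−ℓᵢ) = 4/32 + 2/32 + 16/32 + 1/32 = 23/32 = 0.71875.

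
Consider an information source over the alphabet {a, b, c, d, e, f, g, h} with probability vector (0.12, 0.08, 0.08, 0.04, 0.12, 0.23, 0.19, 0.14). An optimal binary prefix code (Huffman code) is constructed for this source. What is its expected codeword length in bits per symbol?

Repeatedly combine the two least-probable nodes; the expected code length is the sum of the merged weights.
merge 1/25 + 2/25 → 3/25
merge 2/25 + 3/25 → 1/5
merge 3/25 + 3/25 → 6/25
merge 7/50 + 19/100 → 33/100
merge 1/5 + 23/100 → 43/100
merge 6/25 + 33/100 → 57/100
merge 43/100 + 57/100 → 1
L = 3/25 + 1/5 + 6/25 + 33/100 + 43/100 + 57/100 + 1 = 289/100 = 2.89 bits/symbol.

2.89 bits/symbol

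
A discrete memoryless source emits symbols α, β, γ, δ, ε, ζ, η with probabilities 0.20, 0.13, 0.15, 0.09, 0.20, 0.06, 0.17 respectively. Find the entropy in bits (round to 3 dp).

H = −Σ pᵢ log₂ pᵢ.
−0.20·log₂(0.20) = 0.4644
−0.13·log₂(0.13) = 0.3826
−0.15·log₂(0.15) = 0.4105
−0.09·log₂(0.09) = 0.3127
−0.20·log₂(0.20) = 0.4644
−0.06·log₂(0.06) = 0.2435
−0.17·log₂(0.17) = 0.4346
Sum ≈ 2.7127 → 2.713 bits.

2.713 bits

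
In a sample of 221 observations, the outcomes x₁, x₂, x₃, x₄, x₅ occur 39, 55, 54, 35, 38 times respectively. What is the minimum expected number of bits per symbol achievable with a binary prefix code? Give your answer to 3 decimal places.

Probabilities are the counts divided by 221.
Repeatedly combine the two least-probable nodes; the expected code length is the sum of the merged weights.
merge 35/221 + 38/221 → 73/221
merge 3/17 + 54/221 → 93/221
merge 55/221 + 73/221 → 128/221
merge 93/221 + 128/221 → 1
L = 73/221 + 93/221 + 128/221 + 1 = 515/221 ≈ 2.330 bits/symbol.

2.330 bits/symbol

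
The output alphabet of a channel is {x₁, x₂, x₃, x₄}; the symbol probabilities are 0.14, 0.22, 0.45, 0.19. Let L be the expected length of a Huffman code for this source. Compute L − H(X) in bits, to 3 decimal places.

0.029 bits

Entropy H = −Σ p log₂ p ≈ 1.8513 bits.
Huffman merges: 7/50+19/100→33/100; 11/50+33/100→11/20; 9/20+11/20→1. L = 47/25 ≈ 1.8800.
L − H = 1.8800 − 1.8513 = 0.029 bits.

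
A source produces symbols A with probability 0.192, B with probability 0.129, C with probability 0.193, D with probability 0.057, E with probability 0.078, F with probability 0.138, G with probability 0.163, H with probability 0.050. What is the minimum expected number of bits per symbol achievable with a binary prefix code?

Repeatedly combine the two least-probable nodes; the expected code length is the sum of the merged weights.
merge 1/20 + 57/1000 → 107/1000
merge 39/500 + 107/1000 → 37/200
merge 129/1000 + 69/500 → 267/1000
merge 163/1000 + 37/200 → 87/250
merge 24/125 + 193/1000 → 77/200
merge 267/1000 + 87/250 → 123/200
merge 77/200 + 123/200 → 1
L = 107/1000 + 37/200 + 267/1000 + 87/250 + 77/200 + 123/200 + 1 = 2907/1000 = 2.907 bits/symbol.

2.907 bits/symbol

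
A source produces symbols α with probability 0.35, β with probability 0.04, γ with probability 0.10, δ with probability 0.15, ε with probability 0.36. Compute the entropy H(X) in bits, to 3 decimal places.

1.989 bits

H = −Σ pᵢ log₂ pᵢ.
−0.35·log₂(0.35) = 0.5301
−0.04·log₂(0.04) = 0.1858
−0.10·log₂(0.10) = 0.3322
−0.15·log₂(0.15) = 0.4105
−0.36·log₂(0.36) = 0.5306
Sum ≈ 1.9892 → 1.989 bits.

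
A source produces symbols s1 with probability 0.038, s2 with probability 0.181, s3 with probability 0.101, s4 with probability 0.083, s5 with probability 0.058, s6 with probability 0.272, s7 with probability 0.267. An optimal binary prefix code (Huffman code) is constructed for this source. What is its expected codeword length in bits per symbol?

Repeatedly combine the two least-probable nodes; the expected code length is the sum of the merged weights.
merge 19/500 + 29/500 → 12/125
merge 83/1000 + 12/125 → 179/1000
merge 101/1000 + 179/1000 → 7/25
merge 181/1000 + 267/1000 → 56/125
merge 34/125 + 7/25 → 69/125
merge 56/125 + 69/125 → 1
L = 12/125 + 179/1000 + 7/25 + 56/125 + 69/125 + 1 = 511/200 = 2.555 bits/symbol.

2.555 bits/symbol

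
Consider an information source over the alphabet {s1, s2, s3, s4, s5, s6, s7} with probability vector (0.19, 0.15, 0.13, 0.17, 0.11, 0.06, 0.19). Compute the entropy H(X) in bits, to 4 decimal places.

H = −Σ pᵢ log₂ pᵢ.
−0.19·log₂(0.19) = 0.4552
−0.15·log₂(0.15) = 0.4105
−0.13·log₂(0.13) = 0.3826
−0.17·log₂(0.17) = 0.4346
−0.11·log₂(0.11) = 0.3503
−0.06·log₂(0.06) = 0.2435
−0.19·log₂(0.19) = 0.4552
Sum ≈ 2.7320 → 2.7320 bits.

2.7320 bits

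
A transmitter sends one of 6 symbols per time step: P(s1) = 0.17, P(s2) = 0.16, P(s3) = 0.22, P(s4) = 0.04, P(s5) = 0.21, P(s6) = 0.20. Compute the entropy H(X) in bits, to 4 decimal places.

H = −Σ pᵢ log₂ pᵢ.
−0.17·log₂(0.17) = 0.4346
−0.16·log₂(0.16) = 0.4230
−0.22·log₂(0.22) = 0.4806
−0.04·log₂(0.04) = 0.1858
−0.21·log₂(0.21) = 0.4728
−0.20·log₂(0.20) = 0.4644
Sum ≈ 2.4611 → 2.4611 bits.

2.4611 bits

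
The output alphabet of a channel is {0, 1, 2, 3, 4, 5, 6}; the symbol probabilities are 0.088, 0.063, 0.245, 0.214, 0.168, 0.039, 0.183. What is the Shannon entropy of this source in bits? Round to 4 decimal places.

2.5962 bits

H = −Σ pᵢ log₂ pᵢ.
−0.088·log₂(0.088) = 0.3086
−0.063·log₂(0.063) = 0.2513
−0.245·log₂(0.245) = 0.4971
−0.214·log₂(0.214) = 0.4760
−0.168·log₂(0.168) = 0.4323
−0.039·log₂(0.039) = 0.1825
−0.183·log₂(0.183) = 0.4484
Sum ≈ 2.5962 → 2.5962 bits.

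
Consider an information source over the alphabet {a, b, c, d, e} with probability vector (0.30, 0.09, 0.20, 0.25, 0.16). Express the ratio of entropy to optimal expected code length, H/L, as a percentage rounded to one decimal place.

98.7%

Entropy H = −Σ p log₂ p ≈ 2.2211 bits.
Huffman merges: 9/100+4/25→1/4; 1/5+1/4→9/20; 1/4+3/10→11/20; 9/20+11/20→1. L = 9/4 ≈ 2.2500.
Efficiency = H/L = 2.2211/2.2500 = 98.7%.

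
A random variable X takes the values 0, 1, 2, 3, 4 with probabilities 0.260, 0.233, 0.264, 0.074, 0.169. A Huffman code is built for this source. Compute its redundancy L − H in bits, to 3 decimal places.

0.029 bits

Entropy H = −Σ p log₂ p ≈ 2.2136 bits.
Huffman merges: 37/500+169/1000→243/1000; 233/1000+243/1000→119/250; 13/50+33/125→131/250; 119/250+131/250→1. L = 2243/1000 ≈ 2.2430.
L − H = 2.2430 − 2.2136 = 0.029 bits.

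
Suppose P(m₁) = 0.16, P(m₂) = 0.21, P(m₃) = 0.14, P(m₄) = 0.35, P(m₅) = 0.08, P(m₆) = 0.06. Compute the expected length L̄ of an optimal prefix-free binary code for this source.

Repeatedly combine the two least-probable nodes; the expected code length is the sum of the merged weights.
merge 3/50 + 2/25 → 7/50
merge 7/50 + 7/50 → 7/25
merge 4/25 + 21/100 → 37/100
merge 7/25 + 7/20 → 63/100
merge 37/100 + 63/100 → 1
L = 7/50 + 7/25 + 37/100 + 63/100 + 1 = 121/50 = 2.42 bits/symbol.

2.42 bits/symbol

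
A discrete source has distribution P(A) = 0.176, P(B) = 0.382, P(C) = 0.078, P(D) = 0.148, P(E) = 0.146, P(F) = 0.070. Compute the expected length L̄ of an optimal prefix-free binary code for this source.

2.384 bits/symbol

Repeatedly combine the two least-probable nodes; the expected code length is the sum of the merged weights.
merge 7/100 + 39/500 → 37/250
merge 73/500 + 37/250 → 147/500
merge 37/250 + 22/125 → 81/250
merge 147/500 + 81/250 → 309/500
merge 191/500 + 309/500 → 1
L = 37/250 + 147/500 + 81/250 + 309/500 + 1 = 298/125 = 2.384 bits/symbol.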